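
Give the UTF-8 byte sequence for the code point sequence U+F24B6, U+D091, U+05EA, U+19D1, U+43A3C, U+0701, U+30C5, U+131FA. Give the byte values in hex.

F3 B2 92 B6 ED 82 91 D7 AA E1 A7 91 F1 83 A8 BC DC 81 E3 83 85 F0 93 87 BA

U+F24B6: 4-byte form → F3 B2 92 B6.
U+D091: 3-byte form → ED 82 91.
U+05EA: 2-byte form → D7 AA.
U+19D1: 3-byte form → E1 A7 91.
U+43A3C: 4-byte form → F1 83 A8 BC.
U+0701: 2-byte form → DC 81.
U+30C5: 3-byte form → E3 83 85.
U+131FA: 4-byte form → F0 93 87 BA.
Concatenated (25 bytes): F3 B2 92 B6 ED 82 91 D7 AA E1 A7 91 F1 83 A8 BC DC 81 E3 83 85 F0 93 87 BA.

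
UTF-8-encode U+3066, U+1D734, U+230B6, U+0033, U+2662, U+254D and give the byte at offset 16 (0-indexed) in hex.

U+3066 → 3-byte form E3 81 A6 at offsets 0–2.
U+1D734 → 4-byte form F0 9D 9C B4 at offsets 3–6.
U+230B6 → 4-byte form F0 A3 82 B6 at offsets 7–10.
U+0033 → 1-byte form 33 at offsets 11–11.
U+2662 → 3-byte form E2 99 A2 at offsets 12–14.
U+254D → 3-byte form E2 95 8D at offsets 15–17.
Offset 16 falls in char 6's range; it's byte 2 of E2 95 8D = 0x95.

0x95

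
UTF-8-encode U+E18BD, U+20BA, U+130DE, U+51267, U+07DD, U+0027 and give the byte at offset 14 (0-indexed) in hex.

U+E18BD → 4-byte form F3 A1 A2 BD at offsets 0–3.
U+20BA → 3-byte form E2 82 BA at offsets 4–6.
U+130DE → 4-byte form F0 93 83 9E at offsets 7–10.
U+51267 → 4-byte form F1 91 89 A7 at offsets 11–14.
Offset 14 falls in char 4's range; it's byte 4 of F1 91 89 A7 = 0xA7.

0xA7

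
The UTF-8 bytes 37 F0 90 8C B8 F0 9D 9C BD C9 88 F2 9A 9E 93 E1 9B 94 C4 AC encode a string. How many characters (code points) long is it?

7

Byte at offset 0: 0x37 = 00110111 → 1-byte char (#1). Advance 1.
Byte at offset 1: 0xF0 = 11110000 → 4-byte char (#2). Advance 4.
Byte at offset 5: 0xF0 = 11110000 → 4-byte char (#3). Advance 4.
Byte at offset 9: 0xC9 = 11001001 → 2-byte char (#4). Advance 2.
Byte at offset 11: 0xF2 = 11110010 → 4-byte char (#5). Advance 4.
Byte at offset 15: 0xE1 = 11100001 → 3-byte char (#6). Advance 3.
Byte at offset 18: 0xC4 = 11000100 → 2-byte char (#7). Advance 2.
Reached end at offset 20 after 7 code points.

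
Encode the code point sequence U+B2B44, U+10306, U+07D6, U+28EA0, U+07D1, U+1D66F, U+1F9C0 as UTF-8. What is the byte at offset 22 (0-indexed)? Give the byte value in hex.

U+B2B44 → 4-byte form F2 B2 AD 84 at offsets 0–3.
U+10306 → 4-byte form F0 90 8C 86 at offsets 4–7.
U+07D6 → 2-byte form DF 96 at offsets 8–9.
U+28EA0 → 4-byte form F0 A8 BA A0 at offsets 10–13.
U+07D1 → 2-byte form DF 91 at offsets 14–15.
U+1D66F → 4-byte form F0 9D 99 AF at offsets 16–19.
U+1F9C0 → 4-byte form F0 9F A7 80 at offsets 20–23.
Offset 22 falls in char 7's range; it's byte 3 of F0 9F A7 80 = 0xA7.

0xA7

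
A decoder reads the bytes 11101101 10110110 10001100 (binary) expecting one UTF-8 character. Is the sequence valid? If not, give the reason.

Structurally a 3-byte sequence; payload = 0xDD8C.
But 0xDD8C is in U+D800–U+DFFF, the surrogate range. Surrogates are not Unicode scalar values and are forbidden in UTF-8.

invalid (encodes a surrogate (U+D800–U+DFFF))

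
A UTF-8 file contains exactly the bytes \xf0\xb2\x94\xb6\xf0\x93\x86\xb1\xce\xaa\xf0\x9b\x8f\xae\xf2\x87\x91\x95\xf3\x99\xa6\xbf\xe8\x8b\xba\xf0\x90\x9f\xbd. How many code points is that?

Byte at offset 0: 0xF0 = 11110000 → 4-byte char (#1). Advance 4.
Byte at offset 4: 0xF0 = 11110000 → 4-byte char (#2). Advance 4.
Byte at offset 8: 0xCE = 11001110 → 2-byte char (#3). Advance 2.
Byte at offset 10: 0xF0 = 11110000 → 4-byte char (#4). Advance 4.
Byte at offset 14: 0xF2 = 11110010 → 4-byte char (#5). Advance 4.
Byte at offset 18: 0xF3 = 11110011 → 4-byte char (#6). Advance 4.
Byte at offset 22: 0xE8 = 11101000 → 3-byte char (#7). Advance 3.
Byte at offset 25: 0xF0 = 11110000 → 4-byte char (#8). Advance 4.
Reached end at offset 29 after 8 code points.

8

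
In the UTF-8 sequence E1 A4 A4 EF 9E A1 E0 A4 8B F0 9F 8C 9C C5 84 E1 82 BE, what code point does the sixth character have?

U+10BE

Offset 0: leading byte 0xE1 = 11100001 → 3-byte char #1 = E1 A4 A4.
Offset 3: leading byte 0xEF = 11101111 → 3-byte char #2 = EF 9E A1.
Offset 6: leading byte 0xE0 = 11100000 → 3-byte char #3 = E0 A4 8B.
Offset 9: leading byte 0xF0 = 11110000 → 4-byte char #4 = F0 9F 8C 9C.
Offset 13: leading byte 0xC5 = 11000101 → 2-byte char #5 = C5 84.
Offset 15: leading byte 0xE1 = 11100001 → 3-byte char #6 = E1 82 BE.
Leading byte 0xE1 = 11100001 matches 1110xxxx → 3-byte sequence.
Byte 1: 0xE1 = 11100001, payload 0001 (4 bits).
Byte 2: 0x82 = 10000010 (10xxxxxx ✓), payload 000010.
Byte 3: 0xBE = 10111110 (10xxxxxx ✓), payload 111110.
Concatenate: 0001000010111110 = 0x10BE (16 bits → U+10BE).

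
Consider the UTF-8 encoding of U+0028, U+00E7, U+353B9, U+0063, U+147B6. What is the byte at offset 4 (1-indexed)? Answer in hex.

1-indexed offset 4 is 0-indexed offset 3.
U+0028 → 1-byte form 28 at offsets 0–0.
U+00E7 → 2-byte form C3 A7 at offsets 1–2.
U+353B9 → 4-byte form F0 B5 8E B9 at offsets 3–6.
Offset 3 falls in char 3's range; it's byte 1 of F0 B5 8E B9 = 0xF0.

0xF0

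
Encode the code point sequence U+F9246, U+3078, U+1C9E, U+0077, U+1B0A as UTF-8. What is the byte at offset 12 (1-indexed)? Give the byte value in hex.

1-indexed offset 12 is 0-indexed offset 11.
U+F9246 → 4-byte form F3 B9 89 86 at offsets 0–3.
U+3078 → 3-byte form E3 81 B8 at offsets 4–6.
U+1C9E → 3-byte form E1 B2 9E at offsets 7–9.
U+0077 → 1-byte form 77 at offsets 10–10.
U+1B0A → 3-byte form E1 AC 8A at offsets 11–13.
Offset 11 falls in char 5's range; it's byte 1 of E1 AC 8A = 0xE1.

0xE1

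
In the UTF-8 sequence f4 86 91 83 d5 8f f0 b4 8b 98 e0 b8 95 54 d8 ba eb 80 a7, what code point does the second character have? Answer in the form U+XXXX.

Offset 0: leading byte 0xF4 = 11110100 → 4-byte char #1 = F4 86 91 83.
Offset 4: leading byte 0xD5 = 11010101 → 2-byte char #2 = D5 8F.
Leading byte 0xD5 = 11010101 matches 110xxxxx → 2-byte sequence.
Byte 1: 0xD5 = 11010101, payload 10101 (5 bits).
Byte 2: 0x8F = 10001111 (10xxxxxx ✓), payload 001111.
Concatenate: 10101001111 = 0x54F (11 bits → U+054F).

U+054F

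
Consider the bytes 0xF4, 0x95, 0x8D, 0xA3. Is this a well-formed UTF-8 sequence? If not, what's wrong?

Leading byte 0xF4 = 11110100 → 4-byte form.
Payload = 0x115363, which exceeds U+10FFFF, the maximum Unicode code point. (Leading bytes F5–FF, or F4 followed by ≥ 0x90, are invalid.)

invalid (encodes a value above U+10FFFF)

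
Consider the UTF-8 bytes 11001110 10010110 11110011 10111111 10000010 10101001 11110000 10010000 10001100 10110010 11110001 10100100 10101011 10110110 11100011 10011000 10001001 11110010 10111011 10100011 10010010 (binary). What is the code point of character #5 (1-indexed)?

Offset 0: leading byte 0xCE = 11001110 → 2-byte char #1 = CE 96.
Offset 2: leading byte 0xF3 = 11110011 → 4-byte char #2 = F3 BF 82 A9.
Offset 6: leading byte 0xF0 = 11110000 → 4-byte char #3 = F0 90 8C B2.
Offset 10: leading byte 0xF1 = 11110001 → 4-byte char #4 = F1 A4 AB B6.
Offset 14: leading byte 0xE3 = 11100011 → 3-byte char #5 = E3 98 89.
Leading byte 0xE3 = 11100011 matches 1110xxxx → 3-byte sequence.
Byte 1: 0xE3 = 11100011, payload 0011 (4 bits).
Byte 2: 0x98 = 10011000 (10xxxxxx ✓), payload 011000.
Byte 3: 0x89 = 10001001 (10xxxxxx ✓), payload 001001.
Concatenate: 0011011000001001 = 0x3609 (16 bits → U+3609).

U+3609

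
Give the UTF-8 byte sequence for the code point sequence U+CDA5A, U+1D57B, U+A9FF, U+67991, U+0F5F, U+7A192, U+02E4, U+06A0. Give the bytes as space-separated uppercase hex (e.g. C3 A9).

U+CDA5A: 4-byte form → F3 8D A9 9A.
U+1D57B: 4-byte form → F0 9D 95 BB.
U+A9FF: 3-byte form → EA A7 BF.
U+67991: 4-byte form → F1 A7 A6 91.
U+0F5F: 3-byte form → E0 BD 9F.
U+7A192: 4-byte form → F1 BA 86 92.
U+02E4: 2-byte form → CB A4.
U+06A0: 2-byte form → DA A0.
Concatenated (26 bytes): F3 8D A9 9A F0 9D 95 BB EA A7 BF F1 A7 A6 91 E0 BD 9F F1 BA 86 92 CB A4 DA A0.

F3 8D A9 9A F0 9D 95 BB EA A7 BF F1 A7 A6 91 E0 BD 9F F1 BA 86 92 CB A4 DA A0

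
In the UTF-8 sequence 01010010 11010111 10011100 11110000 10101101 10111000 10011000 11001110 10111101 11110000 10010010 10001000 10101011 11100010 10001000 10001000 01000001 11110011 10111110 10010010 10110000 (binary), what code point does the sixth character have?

U+2208

Offset 0: leading byte 0x52 = 01010010 → 1-byte char #1 = 52.
Offset 1: leading byte 0xD7 = 11010111 → 2-byte char #2 = D7 9C.
Offset 3: leading byte 0xF0 = 11110000 → 4-byte char #3 = F0 AD B8 98.
Offset 7: leading byte 0xCE = 11001110 → 2-byte char #4 = CE BD.
Offset 9: leading byte 0xF0 = 11110000 → 4-byte char #5 = F0 92 88 AB.
Offset 13: leading byte 0xE2 = 11100010 → 3-byte char #6 = E2 88 88.
Leading byte 0xE2 = 11100010 matches 1110xxxx → 3-byte sequence.
Byte 1: 0xE2 = 11100010, payload 0010 (4 bits).
Byte 2: 0x88 = 10001000 (10xxxxxx ✓), payload 001000.
Byte 3: 0x88 = 10001000 (10xxxxxx ✓), payload 001000.
Concatenate: 0010001000001000 = 0x2208 (16 bits → U+2208).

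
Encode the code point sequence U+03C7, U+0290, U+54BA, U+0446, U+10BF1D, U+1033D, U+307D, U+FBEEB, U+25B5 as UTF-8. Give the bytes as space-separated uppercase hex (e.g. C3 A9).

CF 87 CA 90 E5 92 BA D1 86 F4 8B BC 9D F0 90 8C BD E3 81 BD F3 BB BB AB E2 96 B5

U+03C7: 2-byte form → CF 87.
U+0290: 2-byte form → CA 90.
U+54BA: 3-byte form → E5 92 BA.
U+0446: 2-byte form → D1 86.
U+10BF1D: 4-byte form → F4 8B BC 9D.
U+1033D: 4-byte form → F0 90 8C BD.
U+307D: 3-byte form → E3 81 BD.
U+FBEEB: 4-byte form → F3 BB BB AB.
U+25B5: 3-byte form → E2 96 B5.
Concatenated (27 bytes): CF 87 CA 90 E5 92 BA D1 86 F4 8B BC 9D F0 90 8C BD E3 81 BD F3 BB BB AB E2 96 B5.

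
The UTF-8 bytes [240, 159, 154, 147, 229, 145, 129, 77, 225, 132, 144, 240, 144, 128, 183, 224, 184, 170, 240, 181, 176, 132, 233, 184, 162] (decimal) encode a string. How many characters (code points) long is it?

Byte at offset 0: 0xF0 = 11110000 → 4-byte char (#1). Advance 4.
Byte at offset 4: 0xE5 = 11100101 → 3-byte char (#2). Advance 3.
Byte at offset 7: 0x4D = 01001101 → 1-byte char (#3). Advance 1.
Byte at offset 8: 0xE1 = 11100001 → 3-byte char (#4). Advance 3.
Byte at offset 11: 0xF0 = 11110000 → 4-byte char (#5). Advance 4.
Byte at offset 15: 0xE0 = 11100000 → 3-byte char (#6). Advance 3.
Byte at offset 18: 0xF0 = 11110000 → 4-byte char (#7). Advance 4.
Byte at offset 22: 0xE9 = 11101001 → 3-byte char (#8). Advance 3.
Reached end at offset 25 after 8 code points.

8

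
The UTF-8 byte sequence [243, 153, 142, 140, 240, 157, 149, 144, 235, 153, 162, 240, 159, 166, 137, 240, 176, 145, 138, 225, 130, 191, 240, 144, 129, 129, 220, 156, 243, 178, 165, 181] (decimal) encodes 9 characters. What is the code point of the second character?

U+1D550

Offset 0: leading byte 0xF3 = 11110011 → 4-byte char #1 = F3 99 8E 8C.
Offset 4: leading byte 0xF0 = 11110000 → 4-byte char #2 = F0 9D 95 90.
Leading byte 0xF0 = 11110000 matches 11110xxx → 4-byte sequence.
Byte 1: 0xF0 = 11110000, payload 000 (3 bits).
Byte 2: 0x9D = 10011101 (10xxxxxx ✓), payload 011101.
Byte 3: 0x95 = 10010101 (10xxxxxx ✓), payload 010101.
Byte 4: 0x90 = 10010000 (10xxxxxx ✓), payload 010000.
Concatenate: 000011101010101010000 = 0x1D550 (21 bits → U+1D550).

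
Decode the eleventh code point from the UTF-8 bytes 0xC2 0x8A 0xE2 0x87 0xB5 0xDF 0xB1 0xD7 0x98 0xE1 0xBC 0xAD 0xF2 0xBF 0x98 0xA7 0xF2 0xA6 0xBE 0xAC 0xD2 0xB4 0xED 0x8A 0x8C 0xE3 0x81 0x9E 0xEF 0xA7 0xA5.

U+F9E5

Offset 0: leading byte 0xC2 = 11000010 → 2-byte char #1 = C2 8A.
Offset 2: leading byte 0xE2 = 11100010 → 3-byte char #2 = E2 87 B5.
Offset 5: leading byte 0xDF = 11011111 → 2-byte char #3 = DF B1.
Offset 7: leading byte 0xD7 = 11010111 → 2-byte char #4 = D7 98.
Offset 9: leading byte 0xE1 = 11100001 → 3-byte char #5 = E1 BC AD.
Offset 12: leading byte 0xF2 = 11110010 → 4-byte char #6 = F2 BF 98 A7.
Offset 16: leading byte 0xF2 = 11110010 → 4-byte char #7 = F2 A6 BE AC.
Offset 20: leading byte 0xD2 = 11010010 → 2-byte char #8 = D2 B4.
Offset 22: leading byte 0xED = 11101101 → 3-byte char #9 = ED 8A 8C.
Offset 25: leading byte 0xE3 = 11100011 → 3-byte char #10 = E3 81 9E.
Offset 28: leading byte 0xEF = 11101111 → 3-byte char #11 = EF A7 A5.
Leading byte 0xEF = 11101111 matches 1110xxxx → 3-byte sequence.
Byte 1: 0xEF = 11101111, payload 1111 (4 bits).
Byte 2: 0xA7 = 10100111 (10xxxxxx ✓), payload 100111.
Byte 3: 0xA5 = 10100101 (10xxxxxx ✓), payload 100101.
Concatenate: 1111100111100101 = 0xF9E5 (16 bits → U+F9E5).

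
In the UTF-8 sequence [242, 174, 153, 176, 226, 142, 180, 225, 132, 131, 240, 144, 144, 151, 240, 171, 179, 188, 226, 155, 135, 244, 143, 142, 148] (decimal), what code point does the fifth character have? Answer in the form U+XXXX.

Offset 0: leading byte 0xF2 = 11110010 → 4-byte char #1 = F2 AE 99 B0.
Offset 4: leading byte 0xE2 = 11100010 → 3-byte char #2 = E2 8E B4.
Offset 7: leading byte 0xE1 = 11100001 → 3-byte char #3 = E1 84 83.
Offset 10: leading byte 0xF0 = 11110000 → 4-byte char #4 = F0 90 90 97.
Offset 14: leading byte 0xF0 = 11110000 → 4-byte char #5 = F0 AB B3 BC.
Leading byte 0xF0 = 11110000 matches 11110xxx → 4-byte sequence.
Byte 1: 0xF0 = 11110000, payload 000 (3 bits).
Byte 2: 0xAB = 10101011 (10xxxxxx ✓), payload 101011.
Byte 3: 0xB3 = 10110011 (10xxxxxx ✓), payload 110011.
Byte 4: 0xBC = 10111100 (10xxxxxx ✓), payload 111100.
Concatenate: 000101011110011111100 = 0x2BCFC (21 bits → U+2BCFC).

U+2BCFC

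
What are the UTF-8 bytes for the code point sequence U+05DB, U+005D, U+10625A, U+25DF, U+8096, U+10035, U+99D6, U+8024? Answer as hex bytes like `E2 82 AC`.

U+05DB: 2-byte form → D7 9B.
U+005D: 1-byte form → 5D.
U+10625A: 4-byte form → F4 86 89 9A.
U+25DF: 3-byte form → E2 97 9F.
U+8096: 3-byte form → E8 82 96.
U+10035: 4-byte form → F0 90 80 B5.
U+99D6: 3-byte form → E9 A7 96.
U+8024: 3-byte form → E8 80 A4.
Concatenated (23 bytes): D7 9B 5D F4 86 89 9A E2 97 9F E8 82 96 F0 90 80 B5 E9 A7 96 E8 80 A4.

D7 9B 5D F4 86 89 9A E2 97 9F E8 82 96 F0 90 80 B5 E9 A7 96 E8 80 A4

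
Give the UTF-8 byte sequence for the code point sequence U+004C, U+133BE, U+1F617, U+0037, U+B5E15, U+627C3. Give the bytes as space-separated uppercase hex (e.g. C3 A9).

4C F0 93 8E BE F0 9F 98 97 37 F2 B5 B8 95 F1 A2 9F 83

U+004C: 1-byte form → 4C.
U+133BE: 4-byte form → F0 93 8E BE.
U+1F617: 4-byte form → F0 9F 98 97.
U+0037: 1-byte form → 37.
U+B5E15: 4-byte form → F2 B5 B8 95.
U+627C3: 4-byte form → F1 A2 9F 83.
Concatenated (18 bytes): 4C F0 93 8E BE F0 9F 98 97 37 F2 B5 B8 95 F1 A2 9F 83.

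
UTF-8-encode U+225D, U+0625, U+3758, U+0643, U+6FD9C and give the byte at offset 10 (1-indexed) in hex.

0x83

1-indexed offset 10 is 0-indexed offset 9.
U+225D → 3-byte form E2 89 9D at offsets 0–2.
U+0625 → 2-byte form D8 A5 at offsets 3–4.
U+3758 → 3-byte form E3 9D 98 at offsets 5–7.
U+0643 → 2-byte form D9 83 at offsets 8–9.
Offset 9 falls in char 4's range; it's byte 2 of D9 83 = 0x83.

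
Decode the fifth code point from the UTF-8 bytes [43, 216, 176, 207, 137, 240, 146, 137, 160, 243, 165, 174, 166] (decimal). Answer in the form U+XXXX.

Offset 0: leading byte 0x2B = 00101011 → 1-byte char #1 = 2B.
Offset 1: leading byte 0xD8 = 11011000 → 2-byte char #2 = D8 B0.
Offset 3: leading byte 0xCF = 11001111 → 2-byte char #3 = CF 89.
Offset 5: leading byte 0xF0 = 11110000 → 4-byte char #4 = F0 92 89 A0.
Offset 9: leading byte 0xF3 = 11110011 → 4-byte char #5 = F3 A5 AE A6.
Leading byte 0xF3 = 11110011 matches 11110xxx → 4-byte sequence.
Byte 1: 0xF3 = 11110011, payload 011 (3 bits).
Byte 2: 0xA5 = 10100101 (10xxxxxx ✓), payload 100101.
Byte 3: 0xAE = 10101110 (10xxxxxx ✓), payload 101110.
Byte 4: 0xA6 = 10100110 (10xxxxxx ✓), payload 100110.
Concatenate: 011100101101110100110 = 0xE5BA6 (21 bits → U+E5BA6).

U+E5BA6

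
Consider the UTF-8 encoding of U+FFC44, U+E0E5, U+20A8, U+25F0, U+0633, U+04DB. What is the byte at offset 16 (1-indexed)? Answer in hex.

1-indexed offset 16 is 0-indexed offset 15.
U+FFC44 → 4-byte form F3 BF B1 84 at offsets 0–3.
U+E0E5 → 3-byte form EE 83 A5 at offsets 4–6.
U+20A8 → 3-byte form E2 82 A8 at offsets 7–9.
U+25F0 → 3-byte form E2 97 B0 at offsets 10–12.
U+0633 → 2-byte form D8 B3 at offsets 13–14.
U+04DB → 2-byte form D3 9B at offsets 15–16.
Offset 15 falls in char 6's range; it's byte 1 of D3 9B = 0xD3.

0xD3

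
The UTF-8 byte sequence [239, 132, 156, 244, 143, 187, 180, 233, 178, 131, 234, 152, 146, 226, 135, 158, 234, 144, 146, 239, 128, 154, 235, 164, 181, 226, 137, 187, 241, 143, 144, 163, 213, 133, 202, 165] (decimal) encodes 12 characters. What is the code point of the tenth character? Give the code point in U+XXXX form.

Offset 0: leading byte 0xEF = 11101111 → 3-byte char #1 = EF 84 9C.
Offset 3: leading byte 0xF4 = 11110100 → 4-byte char #2 = F4 8F BB B4.
Offset 7: leading byte 0xE9 = 11101001 → 3-byte char #3 = E9 B2 83.
Offset 10: leading byte 0xEA = 11101010 → 3-byte char #4 = EA 98 92.
Offset 13: leading byte 0xE2 = 11100010 → 3-byte char #5 = E2 87 9E.
Offset 16: leading byte 0xEA = 11101010 → 3-byte char #6 = EA 90 92.
Offset 19: leading byte 0xEF = 11101111 → 3-byte char #7 = EF 80 9A.
Offset 22: leading byte 0xEB = 11101011 → 3-byte char #8 = EB A4 B5.
Offset 25: leading byte 0xE2 = 11100010 → 3-byte char #9 = E2 89 BB.
Offset 28: leading byte 0xF1 = 11110001 → 4-byte char #10 = F1 8F 90 A3.
Leading byte 0xF1 = 11110001 matches 11110xxx → 4-byte sequence.
Byte 1: 0xF1 = 11110001, payload 001 (3 bits).
Byte 2: 0x8F = 10001111 (10xxxxxx ✓), payload 001111.
Byte 3: 0x90 = 10010000 (10xxxxxx ✓), payload 010000.
Byte 4: 0xA3 = 10100011 (10xxxxxx ✓), payload 100011.
Concatenate: 001001111010000100011 = 0x4F423 (21 bits → U+4F423).

U+4F423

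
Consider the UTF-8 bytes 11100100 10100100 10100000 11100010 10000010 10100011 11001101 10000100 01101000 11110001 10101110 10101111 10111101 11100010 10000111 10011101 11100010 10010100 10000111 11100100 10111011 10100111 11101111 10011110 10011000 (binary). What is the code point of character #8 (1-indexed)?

Offset 0: leading byte 0xE4 = 11100100 → 3-byte char #1 = E4 A4 A0.
Offset 3: leading byte 0xE2 = 11100010 → 3-byte char #2 = E2 82 A3.
Offset 6: leading byte 0xCD = 11001101 → 2-byte char #3 = CD 84.
Offset 8: leading byte 0x68 = 01101000 → 1-byte char #4 = 68.
Offset 9: leading byte 0xF1 = 11110001 → 4-byte char #5 = F1 AE AF BD.
Offset 13: leading byte 0xE2 = 11100010 → 3-byte char #6 = E2 87 9D.
Offset 16: leading byte 0xE2 = 11100010 → 3-byte char #7 = E2 94 87.
Offset 19: leading byte 0xE4 = 11100100 → 3-byte char #8 = E4 BB A7.
Leading byte 0xE4 = 11100100 matches 1110xxxx → 3-byte sequence.
Byte 1: 0xE4 = 11100100, payload 0100 (4 bits).
Byte 2: 0xBB = 10111011 (10xxxxxx ✓), payload 111011.
Byte 3: 0xA7 = 10100111 (10xxxxxx ✓), payload 100111.
Concatenate: 0100111011100111 = 0x4EE7 (16 bits → U+4EE7).

U+4EE7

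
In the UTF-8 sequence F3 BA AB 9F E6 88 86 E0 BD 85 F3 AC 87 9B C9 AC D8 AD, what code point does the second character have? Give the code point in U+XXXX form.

Offset 0: leading byte 0xF3 = 11110011 → 4-byte char #1 = F3 BA AB 9F.
Offset 4: leading byte 0xE6 = 11100110 → 3-byte char #2 = E6 88 86.
Leading byte 0xE6 = 11100110 matches 1110xxxx → 3-byte sequence.
Byte 1: 0xE6 = 11100110, payload 0110 (4 bits).
Byte 2: 0x88 = 10001000 (10xxxxxx ✓), payload 001000.
Byte 3: 0x86 = 10000110 (10xxxxxx ✓), payload 000110.
Concatenate: 0110001000000110 = 0x6206 (16 bits → U+6206).

U+6206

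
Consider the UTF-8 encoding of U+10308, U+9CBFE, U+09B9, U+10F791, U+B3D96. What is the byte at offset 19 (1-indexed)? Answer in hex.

1-indexed offset 19 is 0-indexed offset 18.
U+10308 → 4-byte form F0 90 8C 88 at offsets 0–3.
U+9CBFE → 4-byte form F2 9C AF BE at offsets 4–7.
U+09B9 → 3-byte form E0 A6 B9 at offsets 8–10.
U+10F791 → 4-byte form F4 8F 9E 91 at offsets 11–14.
U+B3D96 → 4-byte form F2 B3 B6 96 at offsets 15–18.
Offset 18 falls in char 5's range; it's byte 4 of F2 B3 B6 96 = 0x96.

0x96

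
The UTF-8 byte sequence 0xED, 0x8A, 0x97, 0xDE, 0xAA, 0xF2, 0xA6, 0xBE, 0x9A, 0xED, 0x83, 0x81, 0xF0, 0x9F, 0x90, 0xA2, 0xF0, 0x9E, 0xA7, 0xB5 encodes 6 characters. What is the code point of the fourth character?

U+D0C1

Offset 0: leading byte 0xED = 11101101 → 3-byte char #1 = ED 8A 97.
Offset 3: leading byte 0xDE = 11011110 → 2-byte char #2 = DE AA.
Offset 5: leading byte 0xF2 = 11110010 → 4-byte char #3 = F2 A6 BE 9A.
Offset 9: leading byte 0xED = 11101101 → 3-byte char #4 = ED 83 81.
Leading byte 0xED = 11101101 matches 1110xxxx → 3-byte sequence.
Byte 1: 0xED = 11101101, payload 1101 (4 bits).
Byte 2: 0x83 = 10000011 (10xxxxxx ✓), payload 000011.
Byte 3: 0x81 = 10000001 (10xxxxxx ✓), payload 000001.
Concatenate: 1101000011000001 = 0xD0C1 (16 bits → U+D0C1).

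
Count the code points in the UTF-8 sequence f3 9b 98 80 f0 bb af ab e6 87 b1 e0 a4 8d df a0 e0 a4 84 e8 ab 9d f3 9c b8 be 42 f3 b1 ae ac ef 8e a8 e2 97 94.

12

Byte at offset 0: 0xF3 = 11110011 → 4-byte char (#1). Advance 4.
Byte at offset 4: 0xF0 = 11110000 → 4-byte char (#2). Advance 4.
Byte at offset 8: 0xE6 = 11100110 → 3-byte char (#3). Advance 3.
Byte at offset 11: 0xE0 = 11100000 → 3-byte char (#4). Advance 3.
Byte at offset 14: 0xDF = 11011111 → 2-byte char (#5). Advance 2.
Byte at offset 16: 0xE0 = 11100000 → 3-byte char (#6). Advance 3.
Byte at offset 19: 0xE8 = 11101000 → 3-byte char (#7). Advance 3.
Byte at offset 22: 0xF3 = 11110011 → 4-byte char (#8). Advance 4.
Byte at offset 26: 0x42 = 01000010 → 1-byte char (#9). Advance 1.
Byte at offset 27: 0xF3 = 11110011 → 4-byte char (#10). Advance 4.
Byte at offset 31: 0xEF = 11101111 → 3-byte char (#11). Advance 3.
Byte at offset 34: 0xE2 = 11100010 → 3-byte char (#12). Advance 3.
Reached end at offset 37 after 12 code points.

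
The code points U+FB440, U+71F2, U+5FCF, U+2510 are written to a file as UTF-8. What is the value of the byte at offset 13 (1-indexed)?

0x90

1-indexed offset 13 is 0-indexed offset 12.
U+FB440 → 4-byte form F3 BB 91 80 at offsets 0–3.
U+71F2 → 3-byte form E7 87 B2 at offsets 4–6.
U+5FCF → 3-byte form E5 BF 8F at offsets 7–9.
U+2510 → 3-byte form E2 94 90 at offsets 10–12.
Offset 12 falls in char 4's range; it's byte 3 of E2 94 90 = 0x90.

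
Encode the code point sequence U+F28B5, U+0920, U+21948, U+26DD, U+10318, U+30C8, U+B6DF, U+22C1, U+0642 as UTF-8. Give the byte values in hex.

U+F28B5: 4-byte form → F3 B2 A2 B5.
U+0920: 3-byte form → E0 A4 A0.
U+21948: 4-byte form → F0 A1 A5 88.
U+26DD: 3-byte form → E2 9B 9D.
U+10318: 4-byte form → F0 90 8C 98.
U+30C8: 3-byte form → E3 83 88.
U+B6DF: 3-byte form → EB 9B 9F.
U+22C1: 3-byte form → E2 8B 81.
U+0642: 2-byte form → D9 82.
Concatenated (29 bytes): F3 B2 A2 B5 E0 A4 A0 F0 A1 A5 88 E2 9B 9D F0 90 8C 98 E3 83 88 EB 9B 9F E2 8B 81 D9 82.

F3 B2 A2 B5 E0 A4 A0 F0 A1 A5 88 E2 9B 9D F0 90 8C 98 E3 83 88 EB 9B 9F E2 8B 81 D9 82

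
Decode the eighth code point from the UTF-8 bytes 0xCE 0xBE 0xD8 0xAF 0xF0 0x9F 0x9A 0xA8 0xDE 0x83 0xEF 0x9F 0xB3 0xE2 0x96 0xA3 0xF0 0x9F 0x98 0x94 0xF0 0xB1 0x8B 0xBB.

Offset 0: leading byte 0xCE = 11001110 → 2-byte char #1 = CE BE.
Offset 2: leading byte 0xD8 = 11011000 → 2-byte char #2 = D8 AF.
Offset 4: leading byte 0xF0 = 11110000 → 4-byte char #3 = F0 9F 9A A8.
Offset 8: leading byte 0xDE = 11011110 → 2-byte char #4 = DE 83.
Offset 10: leading byte 0xEF = 11101111 → 3-byte char #5 = EF 9F B3.
Offset 13: leading byte 0xE2 = 11100010 → 3-byte char #6 = E2 96 A3.
Offset 16: leading byte 0xF0 = 11110000 → 4-byte char #7 = F0 9F 98 94.
Offset 20: leading byte 0xF0 = 11110000 → 4-byte char #8 = F0 B1 8B BB.
Leading byte 0xF0 = 11110000 matches 11110xxx → 4-byte sequence.
Byte 1: 0xF0 = 11110000, payload 000 (3 bits).
Byte 2: 0xB1 = 10110001 (10xxxxxx ✓), payload 110001.
Byte 3: 0x8B = 10001011 (10xxxxxx ✓), payload 001011.
Byte 4: 0xBB = 10111011 (10xxxxxx ✓), payload 111011.
Concatenate: 000110001001011111011 = 0x312FB (21 bits → U+312FB).

U+312FB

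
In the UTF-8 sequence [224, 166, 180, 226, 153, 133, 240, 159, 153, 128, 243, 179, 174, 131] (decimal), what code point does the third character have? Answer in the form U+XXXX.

Offset 0: leading byte 0xE0 = 11100000 → 3-byte char #1 = E0 A6 B4.
Offset 3: leading byte 0xE2 = 11100010 → 3-byte char #2 = E2 99 85.
Offset 6: leading byte 0xF0 = 11110000 → 4-byte char #3 = F0 9F 99 80.
Leading byte 0xF0 = 11110000 matches 11110xxx → 4-byte sequence.
Byte 1: 0xF0 = 11110000, payload 000 (3 bits).
Byte 2: 0x9F = 10011111 (10xxxxxx ✓), payload 011111.
Byte 3: 0x99 = 10011001 (10xxxxxx ✓), payload 011001.
Byte 4: 0x80 = 10000000 (10xxxxxx ✓), payload 000000.
Concatenate: 000011111011001000000 = 0x1F640 (21 bits → U+1F640).

U+1F640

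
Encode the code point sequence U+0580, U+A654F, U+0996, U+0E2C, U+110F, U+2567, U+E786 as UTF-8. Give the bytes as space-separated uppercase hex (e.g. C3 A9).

U+0580: 2-byte form → D6 80.
U+A654F: 4-byte form → F2 A6 95 8F.
U+0996: 3-byte form → E0 A6 96.
U+0E2C: 3-byte form → E0 B8 AC.
U+110F: 3-byte form → E1 84 8F.
U+2567: 3-byte form → E2 95 A7.
U+E786: 3-byte form → EE 9E 86.
Concatenated (21 bytes): D6 80 F2 A6 95 8F E0 A6 96 E0 B8 AC E1 84 8F E2 95 A7 EE 9E 86.

D6 80 F2 A6 95 8F E0 A6 96 E0 B8 AC E1 84 8F E2 95 A7 EE 9E 86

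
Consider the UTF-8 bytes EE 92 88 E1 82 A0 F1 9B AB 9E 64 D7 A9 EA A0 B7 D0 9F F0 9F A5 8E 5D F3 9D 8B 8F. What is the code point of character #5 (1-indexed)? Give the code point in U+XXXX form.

Offset 0: leading byte 0xEE = 11101110 → 3-byte char #1 = EE 92 88.
Offset 3: leading byte 0xE1 = 11100001 → 3-byte char #2 = E1 82 A0.
Offset 6: leading byte 0xF1 = 11110001 → 4-byte char #3 = F1 9B AB 9E.
Offset 10: leading byte 0x64 = 01100100 → 1-byte char #4 = 64.
Offset 11: leading byte 0xD7 = 11010111 → 2-byte char #5 = D7 A9.
Leading byte 0xD7 = 11010111 matches 110xxxxx → 2-byte sequence.
Byte 1: 0xD7 = 11010111, payload 10111 (5 bits).
Byte 2: 0xA9 = 10101001 (10xxxxxx ✓), payload 101001.
Concatenate: 10111101001 = 0x5E9 (11 bits → U+05E9).

U+05E9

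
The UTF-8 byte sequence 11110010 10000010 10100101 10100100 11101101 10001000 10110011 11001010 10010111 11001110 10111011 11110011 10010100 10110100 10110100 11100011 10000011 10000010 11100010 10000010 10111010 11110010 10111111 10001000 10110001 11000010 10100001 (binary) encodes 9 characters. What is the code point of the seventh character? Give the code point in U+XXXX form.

Offset 0: leading byte 0xF2 = 11110010 → 4-byte char #1 = F2 82 A5 A4.
Offset 4: leading byte 0xED = 11101101 → 3-byte char #2 = ED 88 B3.
Offset 7: leading byte 0xCA = 11001010 → 2-byte char #3 = CA 97.
Offset 9: leading byte 0xCE = 11001110 → 2-byte char #4 = CE BB.
Offset 11: leading byte 0xF3 = 11110011 → 4-byte char #5 = F3 94 B4 B4.
Offset 15: leading byte 0xE3 = 11100011 → 3-byte char #6 = E3 83 82.
Offset 18: leading byte 0xE2 = 11100010 → 3-byte char #7 = E2 82 BA.
Leading byte 0xE2 = 11100010 matches 1110xxxx → 3-byte sequence.
Byte 1: 0xE2 = 11100010, payload 0010 (4 bits).
Byte 2: 0x82 = 10000010 (10xxxxxx ✓), payload 000010.
Byte 3: 0xBA = 10111010 (10xxxxxx ✓), payload 111010.
Concatenate: 0010000010111010 = 0x20BA (16 bits → U+20BA).

U+20BA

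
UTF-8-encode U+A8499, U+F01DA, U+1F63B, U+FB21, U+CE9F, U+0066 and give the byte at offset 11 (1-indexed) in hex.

1-indexed offset 11 is 0-indexed offset 10.
U+A8499 → 4-byte form F2 A8 92 99 at offsets 0–3.
U+F01DA → 4-byte form F3 B0 87 9A at offsets 4–7.
U+1F63B → 4-byte form F0 9F 98 BB at offsets 8–11.
Offset 10 falls in char 3's range; it's byte 3 of F0 9F 98 BB = 0x98.

0x98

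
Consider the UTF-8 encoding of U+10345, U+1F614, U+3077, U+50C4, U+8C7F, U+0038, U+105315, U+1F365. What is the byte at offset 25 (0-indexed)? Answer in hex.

U+10345 → 4-byte form F0 90 8D 85 at offsets 0–3.
U+1F614 → 4-byte form F0 9F 98 94 at offsets 4–7.
U+3077 → 3-byte form E3 81 B7 at offsets 8–10.
U+50C4 → 3-byte form E5 83 84 at offsets 11–13.
U+8C7F → 3-byte form E8 B1 BF at offsets 14–16.
U+0038 → 1-byte form 38 at offsets 17–17.
U+105315 → 4-byte form F4 85 8C 95 at offsets 18–21.
U+1F365 → 4-byte form F0 9F 8D A5 at offsets 22–25.
Offset 25 falls in char 8's range; it's byte 4 of F0 9F 8D A5 = 0xA5.

0xA5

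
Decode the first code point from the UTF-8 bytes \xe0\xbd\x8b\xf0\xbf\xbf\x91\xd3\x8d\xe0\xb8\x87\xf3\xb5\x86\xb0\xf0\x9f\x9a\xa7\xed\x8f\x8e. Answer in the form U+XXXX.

U+0F4B

Offset 0: leading byte 0xE0 = 11100000 → 3-byte char #1 = E0 BD 8B.
Leading byte 0xE0 = 11100000 matches 1110xxxx → 3-byte sequence.
Byte 1: 0xE0 = 11100000, payload 0000 (4 bits).
Byte 2: 0xBD = 10111101 (10xxxxxx ✓), payload 111101.
Byte 3: 0x8B = 10001011 (10xxxxxx ✓), payload 001011.
Concatenate: 0000111101001011 = 0xF4B (16 bits → U+0F4B).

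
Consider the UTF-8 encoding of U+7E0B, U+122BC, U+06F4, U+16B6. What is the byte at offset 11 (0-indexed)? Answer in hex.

0xB6

U+7E0B → 3-byte form E7 B8 8B at offsets 0–2.
U+122BC → 4-byte form F0 92 8A BC at offsets 3–6.
U+06F4 → 2-byte form DB B4 at offsets 7–8.
U+16B6 → 3-byte form E1 9A B6 at offsets 9–11.
Offset 11 falls in char 4's range; it's byte 3 of E1 9A B6 = 0xB6.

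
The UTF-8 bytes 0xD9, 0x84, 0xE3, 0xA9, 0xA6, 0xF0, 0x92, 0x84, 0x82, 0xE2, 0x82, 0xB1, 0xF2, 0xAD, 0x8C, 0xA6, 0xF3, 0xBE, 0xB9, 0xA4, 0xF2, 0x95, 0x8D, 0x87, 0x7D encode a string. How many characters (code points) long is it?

Byte at offset 0: 0xD9 = 11011001 → 2-byte char (#1). Advance 2.
Byte at offset 2: 0xE3 = 11100011 → 3-byte char (#2). Advance 3.
Byte at offset 5: 0xF0 = 11110000 → 4-byte char (#3). Advance 4.
Byte at offset 9: 0xE2 = 11100010 → 3-byte char (#4). Advance 3.
Byte at offset 12: 0xF2 = 11110010 → 4-byte char (#5). Advance 4.
Byte at offset 16: 0xF3 = 11110011 → 4-byte char (#6). Advance 4.
Byte at offset 20: 0xF2 = 11110010 → 4-byte char (#7). Advance 4.
Byte at offset 24: 0x7D = 01111101 → 1-byte char (#8). Advance 1.
Reached end at offset 25 after 8 code points.

8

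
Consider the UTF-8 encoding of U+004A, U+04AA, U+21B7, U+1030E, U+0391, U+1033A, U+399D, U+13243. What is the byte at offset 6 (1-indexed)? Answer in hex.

1-indexed offset 6 is 0-indexed offset 5.
U+004A → 1-byte form 4A at offsets 0–0.
U+04AA → 2-byte form D2 AA at offsets 1–2.
U+21B7 → 3-byte form E2 86 B7 at offsets 3–5.
Offset 5 falls in char 3's range; it's byte 3 of E2 86 B7 = 0xB7.

0xB7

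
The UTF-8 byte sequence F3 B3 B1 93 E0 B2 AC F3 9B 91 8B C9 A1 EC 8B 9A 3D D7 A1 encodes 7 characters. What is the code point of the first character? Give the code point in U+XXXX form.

Offset 0: leading byte 0xF3 = 11110011 → 4-byte char #1 = F3 B3 B1 93.
Leading byte 0xF3 = 11110011 matches 11110xxx → 4-byte sequence.
Byte 1: 0xF3 = 11110011, payload 011 (3 bits).
Byte 2: 0xB3 = 10110011 (10xxxxxx ✓), payload 110011.
Byte 3: 0xB1 = 10110001 (10xxxxxx ✓), payload 110001.
Byte 4: 0x93 = 10010011 (10xxxxxx ✓), payload 010011.
Concatenate: 011110011110001010011 = 0xF3C53 (21 bits → U+F3C53).

U+F3C53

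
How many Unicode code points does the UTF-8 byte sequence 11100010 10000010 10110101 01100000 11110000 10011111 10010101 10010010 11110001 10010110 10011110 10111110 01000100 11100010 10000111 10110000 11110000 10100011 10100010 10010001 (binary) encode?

Byte at offset 0: 0xE2 = 11100010 → 3-byte char (#1). Advance 3.
Byte at offset 3: 0x60 = 01100000 → 1-byte char (#2). Advance 1.
Byte at offset 4: 0xF0 = 11110000 → 4-byte char (#3). Advance 4.
Byte at offset 8: 0xF1 = 11110001 → 4-byte char (#4). Advance 4.
Byte at offset 12: 0x44 = 01000100 → 1-byte char (#5). Advance 1.
Byte at offset 13: 0xE2 = 11100010 → 3-byte char (#6). Advance 3.
Byte at offset 16: 0xF0 = 11110000 → 4-byte char (#7). Advance 4.
Reached end at offset 20 after 7 code points.

7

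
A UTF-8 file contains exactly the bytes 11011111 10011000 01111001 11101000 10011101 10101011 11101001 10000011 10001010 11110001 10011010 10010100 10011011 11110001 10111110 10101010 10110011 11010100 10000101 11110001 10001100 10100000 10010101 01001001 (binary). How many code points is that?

9

Byte at offset 0: 0xDF = 11011111 → 2-byte char (#1). Advance 2.
Byte at offset 2: 0x79 = 01111001 → 1-byte char (#2). Advance 1.
Byte at offset 3: 0xE8 = 11101000 → 3-byte char (#3). Advance 3.
Byte at offset 6: 0xE9 = 11101001 → 3-byte char (#4). Advance 3.
Byte at offset 9: 0xF1 = 11110001 → 4-byte char (#5). Advance 4.
Byte at offset 13: 0xF1 = 11110001 → 4-byte char (#6). Advance 4.
Byte at offset 17: 0xD4 = 11010100 → 2-byte char (#7). Advance 2.
Byte at offset 19: 0xF1 = 11110001 → 4-byte char (#8). Advance 4.
Byte at offset 23: 0x49 = 01001001 → 1-byte char (#9). Advance 1.
Reached end at offset 24 after 9 code points.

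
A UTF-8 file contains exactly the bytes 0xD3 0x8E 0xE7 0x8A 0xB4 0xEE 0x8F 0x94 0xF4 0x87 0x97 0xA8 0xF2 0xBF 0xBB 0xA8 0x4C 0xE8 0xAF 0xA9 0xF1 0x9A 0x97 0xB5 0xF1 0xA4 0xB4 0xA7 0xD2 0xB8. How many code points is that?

Byte at offset 0: 0xD3 = 11010011 → 2-byte char (#1). Advance 2.
Byte at offset 2: 0xE7 = 11100111 → 3-byte char (#2). Advance 3.
Byte at offset 5: 0xEE = 11101110 → 3-byte char (#3). Advance 3.
Byte at offset 8: 0xF4 = 11110100 → 4-byte char (#4). Advance 4.
Byte at offset 12: 0xF2 = 11110010 → 4-byte char (#5). Advance 4.
Byte at offset 16: 0x4C = 01001100 → 1-byte char (#6). Advance 1.
Byte at offset 17: 0xE8 = 11101000 → 3-byte char (#7). Advance 3.
Byte at offset 20: 0xF1 = 11110001 → 4-byte char (#8). Advance 4.
Byte at offset 24: 0xF1 = 11110001 → 4-byte char (#9). Advance 4.
Byte at offset 28: 0xD2 = 11010010 → 2-byte char (#10). Advance 2.
Reached end at offset 30 after 10 code points.

10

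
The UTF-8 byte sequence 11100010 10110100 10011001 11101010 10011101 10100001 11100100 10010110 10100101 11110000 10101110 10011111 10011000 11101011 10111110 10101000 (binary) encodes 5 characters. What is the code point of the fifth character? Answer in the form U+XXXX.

Offset 0: leading byte 0xE2 = 11100010 → 3-byte char #1 = E2 B4 99.
Offset 3: leading byte 0xEA = 11101010 → 3-byte char #2 = EA 9D A1.
Offset 6: leading byte 0xE4 = 11100100 → 3-byte char #3 = E4 96 A5.
Offset 9: leading byte 0xF0 = 11110000 → 4-byte char #4 = F0 AE 9F 98.
Offset 13: leading byte 0xEB = 11101011 → 3-byte char #5 = EB BE A8.
Leading byte 0xEB = 11101011 matches 1110xxxx → 3-byte sequence.
Byte 1: 0xEB = 11101011, payload 1011 (4 bits).
Byte 2: 0xBE = 10111110 (10xxxxxx ✓), payload 111110.
Byte 3: 0xA8 = 10101000 (10xxxxxx ✓), payload 101000.
Concatenate: 1011111110101000 = 0xBFA8 (16 bits → U+BFA8).

U+BFA8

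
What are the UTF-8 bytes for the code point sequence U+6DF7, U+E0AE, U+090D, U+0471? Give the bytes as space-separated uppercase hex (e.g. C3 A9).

U+6DF7: 3-byte form → E6 B7 B7.
U+E0AE: 3-byte form → EE 82 AE.
U+090D: 3-byte form → E0 A4 8D.
U+0471: 2-byte form → D1 B1.
Concatenated (11 bytes): E6 B7 B7 EE 82 AE E0 A4 8D D1 B1.

E6 B7 B7 EE 82 AE E0 A4 8D D1 B1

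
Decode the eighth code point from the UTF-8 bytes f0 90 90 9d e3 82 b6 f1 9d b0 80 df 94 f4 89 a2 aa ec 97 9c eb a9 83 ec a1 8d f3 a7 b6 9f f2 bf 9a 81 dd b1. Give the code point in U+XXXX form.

U+C84D

Offset 0: leading byte 0xF0 = 11110000 → 4-byte char #1 = F0 90 90 9D.
Offset 4: leading byte 0xE3 = 11100011 → 3-byte char #2 = E3 82 B6.
Offset 7: leading byte 0xF1 = 11110001 → 4-byte char #3 = F1 9D B0 80.
Offset 11: leading byte 0xDF = 11011111 → 2-byte char #4 = DF 94.
Offset 13: leading byte 0xF4 = 11110100 → 4-byte char #5 = F4 89 A2 AA.
Offset 17: leading byte 0xEC = 11101100 → 3-byte char #6 = EC 97 9C.
Offset 20: leading byte 0xEB = 11101011 → 3-byte char #7 = EB A9 83.
Offset 23: leading byte 0xEC = 11101100 → 3-byte char #8 = EC A1 8D.
Leading byte 0xEC = 11101100 matches 1110xxxx → 3-byte sequence.
Byte 1: 0xEC = 11101100, payload 1100 (4 bits).
Byte 2: 0xA1 = 10100001 (10xxxxxx ✓), payload 100001.
Byte 3: 0x8D = 10001101 (10xxxxxx ✓), payload 001101.
Concatenate: 1100100001001101 = 0xC84D (16 bits → U+C84D).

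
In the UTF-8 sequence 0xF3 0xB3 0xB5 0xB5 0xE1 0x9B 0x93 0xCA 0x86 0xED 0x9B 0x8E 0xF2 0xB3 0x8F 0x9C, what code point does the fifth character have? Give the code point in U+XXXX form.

U+B33DC

Offset 0: leading byte 0xF3 = 11110011 → 4-byte char #1 = F3 B3 B5 B5.
Offset 4: leading byte 0xE1 = 11100001 → 3-byte char #2 = E1 9B 93.
Offset 7: leading byte 0xCA = 11001010 → 2-byte char #3 = CA 86.
Offset 9: leading byte 0xED = 11101101 → 3-byte char #4 = ED 9B 8E.
Offset 12: leading byte 0xF2 = 11110010 → 4-byte char #5 = F2 B3 8F 9C.
Leading byte 0xF2 = 11110010 matches 11110xxx → 4-byte sequence.
Byte 1: 0xF2 = 11110010, payload 010 (3 bits).
Byte 2: 0xB3 = 10110011 (10xxxxxx ✓), payload 110011.
Byte 3: 0x8F = 10001111 (10xxxxxx ✓), payload 001111.
Byte 4: 0x9C = 10011100 (10xxxxxx ✓), payload 011100.
Concatenate: 010110011001111011100 = 0xB33DC (21 bits → U+B33DC).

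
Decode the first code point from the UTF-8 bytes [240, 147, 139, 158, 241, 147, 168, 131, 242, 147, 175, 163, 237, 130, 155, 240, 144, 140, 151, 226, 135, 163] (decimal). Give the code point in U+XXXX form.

U+132DE

Offset 0: leading byte 0xF0 = 11110000 → 4-byte char #1 = F0 93 8B 9E.
Leading byte 0xF0 = 11110000 matches 11110xxx → 4-byte sequence.
Byte 1: 0xF0 = 11110000, payload 000 (3 bits).
Byte 2: 0x93 = 10010011 (10xxxxxx ✓), payload 010011.
Byte 3: 0x8B = 10001011 (10xxxxxx ✓), payload 001011.
Byte 4: 0x9E = 10011110 (10xxxxxx ✓), payload 011110.
Concatenate: 000010011001011011110 = 0x132DE (21 bits → U+132DE).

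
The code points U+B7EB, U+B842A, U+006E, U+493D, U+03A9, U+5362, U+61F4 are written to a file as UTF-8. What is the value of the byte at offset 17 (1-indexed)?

0xE6

1-indexed offset 17 is 0-indexed offset 16.
U+B7EB → 3-byte form EB 9F AB at offsets 0–2.
U+B842A → 4-byte form F2 B8 90 AA at offsets 3–6.
U+006E → 1-byte form 6E at offsets 7–7.
U+493D → 3-byte form E4 A4 BD at offsets 8–10.
U+03A9 → 2-byte form CE A9 at offsets 11–12.
U+5362 → 3-byte form E5 8D A2 at offsets 13–15.
U+61F4 → 3-byte form E6 87 B4 at offsets 16–18.
Offset 16 falls in char 7's range; it's byte 1 of E6 87 B4 = 0xE6.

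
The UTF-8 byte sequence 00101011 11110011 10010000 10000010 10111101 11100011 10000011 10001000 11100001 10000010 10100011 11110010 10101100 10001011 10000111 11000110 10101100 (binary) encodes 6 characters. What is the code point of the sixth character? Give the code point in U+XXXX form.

U+01AC

Offset 0: leading byte 0x2B = 00101011 → 1-byte char #1 = 2B.
Offset 1: leading byte 0xF3 = 11110011 → 4-byte char #2 = F3 90 82 BD.
Offset 5: leading byte 0xE3 = 11100011 → 3-byte char #3 = E3 83 88.
Offset 8: leading byte 0xE1 = 11100001 → 3-byte char #4 = E1 82 A3.
Offset 11: leading byte 0xF2 = 11110010 → 4-byte char #5 = F2 AC 8B 87.
Offset 15: leading byte 0xC6 = 11000110 → 2-byte char #6 = C6 AC.
Leading byte 0xC6 = 11000110 matches 110xxxxx → 2-byte sequence.
Byte 1: 0xC6 = 11000110, payload 00110 (5 bits).
Byte 2: 0xAC = 10101100 (10xxxxxx ✓), payload 101100.
Concatenate: 00110101100 = 0x1AC (11 bits → U+01AC).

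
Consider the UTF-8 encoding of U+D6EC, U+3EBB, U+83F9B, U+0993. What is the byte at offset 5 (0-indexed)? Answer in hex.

U+D6EC → 3-byte form ED 9B AC at offsets 0–2.
U+3EBB → 3-byte form E3 BA BB at offsets 3–5.
Offset 5 falls in char 2's range; it's byte 3 of E3 BA BB = 0xBB.

0xBB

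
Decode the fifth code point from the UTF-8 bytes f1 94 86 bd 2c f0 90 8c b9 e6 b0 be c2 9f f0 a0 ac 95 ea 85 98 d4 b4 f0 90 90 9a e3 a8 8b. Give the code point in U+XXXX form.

Offset 0: leading byte 0xF1 = 11110001 → 4-byte char #1 = F1 94 86 BD.
Offset 4: leading byte 0x2C = 00101100 → 1-byte char #2 = 2C.
Offset 5: leading byte 0xF0 = 11110000 → 4-byte char #3 = F0 90 8C B9.
Offset 9: leading byte 0xE6 = 11100110 → 3-byte char #4 = E6 B0 BE.
Offset 12: leading byte 0xC2 = 11000010 → 2-byte char #5 = C2 9F.
Leading byte 0xC2 = 11000010 matches 110xxxxx → 2-byte sequence.
Byte 1: 0xC2 = 11000010, payload 00010 (5 bits).
Byte 2: 0x9F = 10011111 (10xxxxxx ✓), payload 011111.
Concatenate: 00010011111 = 0x9F (11 bits → U+009F).

U+009F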